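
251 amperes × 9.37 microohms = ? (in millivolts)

2.35187 millivolts

251 × 9.37e-6 = 2351.87e-6 V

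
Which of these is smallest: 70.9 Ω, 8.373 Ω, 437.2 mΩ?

437.2 mΩ

70.9 Ω = 70.9 Ω
8.373 Ω = 8.373 Ω
437.2 mΩ = 0.4372 Ω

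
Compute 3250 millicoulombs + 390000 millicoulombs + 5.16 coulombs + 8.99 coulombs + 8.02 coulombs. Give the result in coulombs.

In coulombs:
  3250 millicoulombs = 3250e-3 coulombs = 3.25
  390000 millicoulombs = 390000e-3 coulombs = 390
  5.16 coulombs → 5.16
  8.99 coulombs → 8.99
  8.02 coulombs → 8.02
Sum: 3.25 + 390 + 5.16 + 8.99 + 8.02 = 415.42

415.42 coulombs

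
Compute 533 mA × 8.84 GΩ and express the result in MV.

533 × 10⁻³ × 8.84 × 10⁹ = 4711.72 × 10⁶ V

4711.72 MV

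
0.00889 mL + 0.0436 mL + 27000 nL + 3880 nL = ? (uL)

In uL:
  0.00889 mL = 0.00889e3 uL = 8.89
  0.0436 mL = 0.0436e3 uL = 43.6
  27000 nL = 27000e-3 uL = 27
  3880 nL = 3880e-3 uL = 3.88
Sum: 8.89 + 43.6 + 27 + 3.88 = 83.37

83.37 uL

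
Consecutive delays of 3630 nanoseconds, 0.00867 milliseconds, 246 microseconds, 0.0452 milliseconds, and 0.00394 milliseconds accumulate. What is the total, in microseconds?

In microseconds:
  3630 nanoseconds = 3630 × 10⁻³ microseconds = 3.63
  0.00867 milliseconds = 0.00867 × 10³ microseconds = 8.67
  246 microseconds → 246
  0.0452 milliseconds = 0.0452 × 10³ microseconds = 45.2
  0.00394 milliseconds = 0.00394 × 10³ microseconds = 3.94
Sum: 3.63 + 8.67 + 246 + 45.2 + 3.94 = 307.44

307.44 microseconds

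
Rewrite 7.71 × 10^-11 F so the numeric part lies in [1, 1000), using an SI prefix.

= 77.1 × 10^-12 F; 10^-12 is pico.

77.1 pF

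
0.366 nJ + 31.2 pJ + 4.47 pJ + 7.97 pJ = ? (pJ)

409.64 pJ

In pJ:
  0.366 nJ = 0.366 × 10^3 pJ = 366
  31.2 pJ → 31.2
  4.47 pJ → 4.47
  7.97 pJ → 7.97
Sum: 366 + 31.2 + 4.47 + 7.97 = 409.64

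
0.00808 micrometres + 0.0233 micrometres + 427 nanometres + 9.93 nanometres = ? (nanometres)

468.31 nanometres

In nanometres:
  0.00808 micrometres = 0.00808e3 nanometres = 8.08
  0.0233 micrometres = 0.0233e3 nanometres = 23.3
  427 nanometres → 427
  9.93 nanometres → 9.93
Sum: 8.08 + 23.3 + 427 + 9.93 = 468.31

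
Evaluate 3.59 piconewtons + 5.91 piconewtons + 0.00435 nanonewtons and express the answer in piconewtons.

In piconewtons:
  3.59 piconewtons → 3.59
  5.91 piconewtons → 5.91
  0.00435 nanonewtons = 0.00435 × 10^3 piconewtons = 4.35
Sum: 3.59 + 5.91 + 4.35 = 13.85

13.85 piconewtons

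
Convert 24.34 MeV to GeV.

mega = 10^6, giga = 10^9; factor is 10^-3.
24.34 × 10^-3 = 0.02434

0.02434 GeV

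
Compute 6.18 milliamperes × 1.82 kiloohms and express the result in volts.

6.18e-3 × 1.82e3 = 11.2476 V

11.2476 volts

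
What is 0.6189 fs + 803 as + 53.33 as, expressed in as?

1475.23 as

In as:
  0.6189 fs = 0.6189e3 as = 618.9
  803 as → 803
  53.33 as → 53.33
Sum: 618.9 + 803 + 53.33 = 1475.23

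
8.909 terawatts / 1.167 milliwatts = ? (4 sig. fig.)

7634000000000000

(8.909 × 10^12) / (1.167 × 10^-3) = 7.6341 × 10^15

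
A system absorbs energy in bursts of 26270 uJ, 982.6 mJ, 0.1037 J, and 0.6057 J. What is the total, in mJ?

1718.27 mJ

In mJ:
  26270 uJ = 26270 × 10^-3 mJ = 26.27
  982.6 mJ → 982.6
  0.1037 J = 0.1037 × 10^3 mJ = 103.7
  0.6057 J = 0.6057 × 10^3 mJ = 605.7
Sum: 26.27 + 982.6 + 103.7 + 605.7 = 1718.27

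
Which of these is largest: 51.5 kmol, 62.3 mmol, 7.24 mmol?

51.5 kmol = 51500 mol
62.3 mmol = 0.0623 mol
7.24 mmol = 0.00724 mol

51.5 kmol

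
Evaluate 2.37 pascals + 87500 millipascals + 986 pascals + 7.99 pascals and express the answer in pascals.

1083.86 pascals

In pascals:
  2.37 pascals → 2.37
  87500 millipascals = 87500 × 10⁻³ pascals = 87.5
  986 pascals → 986
  7.99 pascals → 7.99
Sum: 2.37 + 87.5 + 986 + 7.99 = 1083.86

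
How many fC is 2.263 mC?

milli = 10⁻³, femto = 10⁻¹⁵; factor is 10¹².
2.263 × 10¹² = 2263000000000

2263000000000 fC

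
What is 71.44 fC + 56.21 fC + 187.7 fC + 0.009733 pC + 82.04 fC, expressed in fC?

407.123 fC

In fC:
  71.44 fC → 71.44
  56.21 fC → 56.21
  187.7 fC → 187.7
  0.009733 pC = 0.009733 × 10³ fC = 9.733
  82.04 fC → 82.04
Sum: 71.44 + 56.21 + 187.7 + 9.733 + 82.04 = 407.123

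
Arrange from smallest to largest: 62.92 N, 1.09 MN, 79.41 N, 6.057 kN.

62.92 N < 79.41 N < 6.057 kN < 1.09 MN

62.92 N = 62.92 N
1.09 MN = 1090000 N
79.41 N = 79.41 N
6.057 kN = 6057 N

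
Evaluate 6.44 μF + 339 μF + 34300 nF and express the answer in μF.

In μF:
  6.44 μF → 6.44
  339 μF → 339
  34300 nF = 34300 × 10^-3 μF = 34.3
Sum: 6.44 + 339 + 34.3 = 379.74

379.74 μF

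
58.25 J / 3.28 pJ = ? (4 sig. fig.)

17760000000000

(58.25) / (3.28 × 10^-12) = 17.759 × 10^12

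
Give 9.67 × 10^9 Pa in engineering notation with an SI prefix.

= 9.67 × 10^9 Pa; 10^9 is giga.

9.67 GPa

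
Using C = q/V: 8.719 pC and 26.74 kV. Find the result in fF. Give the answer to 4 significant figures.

0.3261 fF

(8.719 × 10^-12) / (26.74 × 10^3) = 0.326066 × 10^-15 F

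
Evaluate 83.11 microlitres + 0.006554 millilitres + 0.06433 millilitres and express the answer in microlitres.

153.994 microlitres

In microlitres:
  83.11 microlitres → 83.11
  0.006554 millilitres = 0.006554e3 microlitres = 6.554
  0.06433 millilitres = 0.06433e3 microlitres = 64.33
Sum: 83.11 + 6.554 + 64.33 = 153.994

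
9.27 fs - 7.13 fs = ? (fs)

2.14 fs

In fs:
  9.27 fs → 9.27
  7.13 fs → 7.13
Difference: 9.27 - 7.13 = 2.14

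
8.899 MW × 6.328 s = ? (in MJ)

8.899 × 10⁶ × 6.328 = 56.312872 × 10⁶ J

56.312872 MJ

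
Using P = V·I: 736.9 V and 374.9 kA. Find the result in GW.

0.27626381 GW

736.9 × 374.9 × 10^3 = 276263.81 × 10^3 W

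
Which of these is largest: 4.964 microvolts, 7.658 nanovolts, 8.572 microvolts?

4.964 microvolts = 0.000004964 volts
7.658 nanovolts = 0.000000007658 volts
8.572 microvolts = 0.000008572 volts

8.572 microvolts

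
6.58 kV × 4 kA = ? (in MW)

6.58e3 × 4e3 = 26.32e6 W

26.32 MW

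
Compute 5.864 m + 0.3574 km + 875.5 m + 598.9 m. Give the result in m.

1837.664 m

In m:
  5.864 m → 5.864
  0.3574 km = 0.3574 × 10^3 m = 357.4
  875.5 m → 875.5
  598.9 m → 598.9
Sum: 5.864 + 357.4 + 875.5 + 598.9 = 1837.664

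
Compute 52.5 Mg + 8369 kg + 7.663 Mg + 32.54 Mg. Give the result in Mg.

In Mg:
  52.5 Mg → 52.5
  8369 kg = 8369 × 10⁻³ Mg = 8.369
  7.663 Mg → 7.663
  32.54 Mg → 32.54
Sum: 52.5 + 8.369 + 7.663 + 32.54 = 101.072

101.072 Mg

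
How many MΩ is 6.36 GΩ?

giga = 1e9, mega = 1e6; factor is 1e3.
6.36 × 1e3 = 6360

6360 MΩ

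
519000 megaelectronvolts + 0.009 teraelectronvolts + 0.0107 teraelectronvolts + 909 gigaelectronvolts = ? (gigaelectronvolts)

In gigaelectronvolts:
  519000 megaelectronvolts = 519000 × 10^-3 gigaelectronvolts = 519
  0.009 teraelectronvolts = 0.009 × 10^3 gigaelectronvolts = 9
  0.0107 teraelectronvolts = 0.0107 × 10^3 gigaelectronvolts = 10.7
  909 gigaelectronvolts → 909
Sum: 519 + 9 + 10.7 + 909 = 1447.7

1447.7 gigaelectronvolts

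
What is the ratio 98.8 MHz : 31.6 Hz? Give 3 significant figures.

3130000

(98.8e6) / (31.6) = 3.127e6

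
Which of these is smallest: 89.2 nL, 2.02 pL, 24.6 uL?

89.2 nL = 0.0000000892 L
2.02 pL = 0.00000000000202 L
24.6 uL = 0.0000246 L

2.02 pL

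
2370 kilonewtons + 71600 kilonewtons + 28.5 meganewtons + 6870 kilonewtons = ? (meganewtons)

109.34 meganewtons

In meganewtons:
  2370 kilonewtons = 2370 × 10⁻³ meganewtons = 2.37
  71600 kilonewtons = 71600 × 10⁻³ meganewtons = 71.6
  28.5 meganewtons → 28.5
  6870 kilonewtons = 6870 × 10⁻³ meganewtons = 6.87
Sum: 2.37 + 71.6 + 28.5 + 6.87 = 109.34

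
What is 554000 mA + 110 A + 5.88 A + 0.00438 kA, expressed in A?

In A:
  554000 mA = 554000e-3 A = 554
  110 A → 110
  5.88 A → 5.88
  0.00438 kA = 0.00438e3 A = 4.38
Sum: 554 + 110 + 5.88 + 4.38 = 674.26

674.26 A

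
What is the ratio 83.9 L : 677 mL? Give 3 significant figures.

(83.9) / (677 × 10^-3) = 0.1239 × 10^3

124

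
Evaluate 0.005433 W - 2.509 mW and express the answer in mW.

2.924 mW

In mW:
  0.005433 W = 0.005433 × 10³ mW = 5.433
  2.509 mW → 2.509
Difference: 5.433 - 2.509 = 2.924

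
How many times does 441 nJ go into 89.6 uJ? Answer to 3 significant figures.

(89.6 × 10⁻⁶) / (441 × 10⁻⁹) = 0.2032 × 10³

203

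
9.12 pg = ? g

0.00000000000912 g

pico = 10⁻¹², (no prefix) = 10⁰; factor is 10⁻¹².
9.12 × 10⁻¹² = 0.00000000000912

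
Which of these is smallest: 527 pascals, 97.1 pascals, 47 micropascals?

527 pascals = 527 pascals
97.1 pascals = 97.1 pascals
47 micropascals = 0.000047 pascals

47 micropascals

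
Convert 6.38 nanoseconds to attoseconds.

nano = 10⁻⁹, atto = 10⁻¹⁸; factor is 10⁹.
6.38 × 10⁹ = 6380000000

6380000000 attoseconds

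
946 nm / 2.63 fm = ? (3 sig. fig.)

(946 × 10^-9) / (2.63 × 10^-15) = 359.7 × 10^6

360000000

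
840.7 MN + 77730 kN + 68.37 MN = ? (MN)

In MN:
  840.7 MN → 840.7
  77730 kN = 77730 × 10⁻³ MN = 77.73
  68.37 MN → 68.37
Sum: 840.7 + 77.73 + 68.37 = 986.8

986.8 MN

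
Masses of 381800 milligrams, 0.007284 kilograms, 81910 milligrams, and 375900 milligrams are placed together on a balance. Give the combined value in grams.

In grams:
  381800 milligrams = 381800 × 10^-3 grams = 381.8
  0.007284 kilograms = 0.007284 × 10^3 grams = 7.284
  81910 milligrams = 81910 × 10^-3 grams = 81.91
  375900 milligrams = 375900 × 10^-3 grams = 375.9
Sum: 381.8 + 7.284 + 81.91 + 375.9 = 846.894

846.894 grams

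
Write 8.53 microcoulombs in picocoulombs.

8530000 picocoulombs

micro = 10^-6, pico = 10^-12; factor is 10^6.
8.53 × 10^6 = 8530000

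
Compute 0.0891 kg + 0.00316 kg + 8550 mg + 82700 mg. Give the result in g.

In g:
  0.0891 kg = 0.0891 × 10³ g = 89.1
  0.00316 kg = 0.00316 × 10³ g = 3.16
  8550 mg = 8550 × 10⁻³ g = 8.55
  82700 mg = 82700 × 10⁻³ g = 82.7
Sum: 89.1 + 3.16 + 8.55 + 82.7 = 183.51

183.51 g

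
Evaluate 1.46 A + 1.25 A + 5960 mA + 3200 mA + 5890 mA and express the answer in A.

In A:
  1.46 A → 1.46
  1.25 A → 1.25
  5960 mA = 5960 × 10⁻³ A = 5.96
  3200 mA = 3200 × 10⁻³ A = 3.2
  5890 mA = 5890 × 10⁻³ A = 5.89
Sum: 1.46 + 1.25 + 5.96 + 3.2 + 5.89 = 17.76

17.76 A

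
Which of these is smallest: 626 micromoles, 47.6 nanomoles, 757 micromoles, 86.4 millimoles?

626 micromoles = 0.000626 moles
47.6 nanomoles = 0.0000000476 moles
757 micromoles = 0.000757 moles
86.4 millimoles = 0.0864 moles

47.6 nanomoles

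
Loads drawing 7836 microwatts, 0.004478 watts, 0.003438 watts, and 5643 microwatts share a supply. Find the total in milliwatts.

21.395 milliwatts

In milliwatts:
  7836 microwatts = 7836 × 10^-3 milliwatts = 7.836
  0.004478 watts = 0.004478 × 10^3 milliwatts = 4.478
  0.003438 watts = 0.003438 × 10^3 milliwatts = 3.438
  5643 microwatts = 5643 × 10^-3 milliwatts = 5.643
Sum: 7.836 + 4.478 + 3.438 + 5.643 = 21.395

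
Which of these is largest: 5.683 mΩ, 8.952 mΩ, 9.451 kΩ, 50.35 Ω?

5.683 mΩ = 0.005683 Ω
8.952 mΩ = 0.008952 Ω
9.451 kΩ = 9451 Ω
50.35 Ω = 50.35 Ω

9.451 kΩ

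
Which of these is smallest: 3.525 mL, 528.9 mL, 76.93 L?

3.525 mL = 0.003525 L
528.9 mL = 0.5289 L
76.93 L = 76.93 L

3.525 mL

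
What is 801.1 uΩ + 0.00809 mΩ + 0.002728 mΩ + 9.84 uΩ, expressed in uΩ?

In uΩ:
  801.1 uΩ → 801.1
  0.00809 mΩ = 0.00809 × 10³ uΩ = 8.09
  0.002728 mΩ = 0.002728 × 10³ uΩ = 2.728
  9.84 uΩ → 9.84
Sum: 801.1 + 8.09 + 2.728 + 9.84 = 821.758

821.758 uΩ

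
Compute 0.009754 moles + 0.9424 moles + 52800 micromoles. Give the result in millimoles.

In millimoles:
  0.009754 moles = 0.009754 × 10³ millimoles = 9.754
  0.9424 moles = 0.9424 × 10³ millimoles = 942.4
  52800 micromoles = 52800 × 10⁻³ millimoles = 52.8
Sum: 9.754 + 942.4 + 52.8 = 1004.954

1004.954 millimoles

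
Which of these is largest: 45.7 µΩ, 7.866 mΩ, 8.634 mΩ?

45.7 µΩ = 0.0000457 Ω
7.866 mΩ = 0.007866 Ω
8.634 mΩ = 0.008634 Ω

8.634 mΩ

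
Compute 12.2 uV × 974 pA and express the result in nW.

0.0000118828 nW

12.2 × 10^-6 × 974 × 10^-12 = 11882.8 × 10^-18 W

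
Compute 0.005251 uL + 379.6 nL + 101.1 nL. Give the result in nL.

In nL:
  0.005251 uL = 0.005251 × 10³ nL = 5.251
  379.6 nL → 379.6
  101.1 nL → 101.1
Sum: 5.251 + 379.6 + 101.1 = 485.951

485.951 nL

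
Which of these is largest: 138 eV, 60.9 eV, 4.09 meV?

138 eV

138 eV = 138 eV
60.9 eV = 60.9 eV
4.09 meV = 0.00409 eV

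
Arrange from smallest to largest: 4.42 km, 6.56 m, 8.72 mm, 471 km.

8.72 mm < 6.56 m < 4.42 km < 471 km

4.42 km = 4420 m
6.56 m = 6.56 m
8.72 mm = 0.00872 m
471 km = 471000 m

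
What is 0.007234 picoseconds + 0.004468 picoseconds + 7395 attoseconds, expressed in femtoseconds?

In femtoseconds:
  0.007234 picoseconds = 0.007234 × 10³ femtoseconds = 7.234
  0.004468 picoseconds = 0.004468 × 10³ femtoseconds = 4.468
  7395 attoseconds = 7395 × 10⁻³ femtoseconds = 7.395
Sum: 7.234 + 4.468 + 7.395 = 19.097

19.097 femtoseconds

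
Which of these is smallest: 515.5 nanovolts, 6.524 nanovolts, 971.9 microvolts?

6.524 nanovolts

515.5 nanovolts = 0.0000005155 volts
6.524 nanovolts = 0.000000006524 volts
971.9 microvolts = 0.0009719 volts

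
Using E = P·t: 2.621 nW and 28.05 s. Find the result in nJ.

73.51905 nJ

2.621e-9 × 28.05 = 73.51905e-9 J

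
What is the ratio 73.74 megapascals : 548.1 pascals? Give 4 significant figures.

134500

(73.74e6) / (548.1) = 0.13454e6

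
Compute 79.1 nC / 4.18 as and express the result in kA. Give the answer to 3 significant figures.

18900000 kA

(79.1 × 10^-9) / (4.18 × 10^-18) = 18.923 × 10^9 A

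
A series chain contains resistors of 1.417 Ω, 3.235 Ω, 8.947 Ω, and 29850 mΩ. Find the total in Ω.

In Ω:
  1.417 Ω → 1.417
  3.235 Ω → 3.235
  8.947 Ω → 8.947
  29850 mΩ = 29850 × 10⁻³ Ω = 29.85
Sum: 1.417 + 3.235 + 8.947 + 29.85 = 43.449

43.449 Ω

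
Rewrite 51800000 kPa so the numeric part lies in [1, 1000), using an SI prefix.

= 51.8 × 10^9 Pa; 10^9 is giga.

51.8 GPa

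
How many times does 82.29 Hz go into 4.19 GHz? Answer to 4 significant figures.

(4.19e9) / (82.29) = 0.050917e9

50920000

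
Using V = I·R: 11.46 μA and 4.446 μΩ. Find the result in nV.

0.05095116 nV

11.46e-6 × 4.446e-6 = 50.95116e-12 V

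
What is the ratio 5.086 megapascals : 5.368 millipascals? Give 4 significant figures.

(5.086 × 10⁶) / (5.368 × 10⁻³) = 0.94747 × 10⁹

947500000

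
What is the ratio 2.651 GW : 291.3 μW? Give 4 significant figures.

9101000000000

(2.651e9) / (291.3e-6) = 0.0091006e15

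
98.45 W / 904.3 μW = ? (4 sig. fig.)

(98.45) / (904.3 × 10^-6) = 0.10887 × 10^6

108900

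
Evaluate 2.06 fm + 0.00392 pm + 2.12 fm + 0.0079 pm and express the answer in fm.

In fm:
  2.06 fm → 2.06
  0.00392 pm = 0.00392e3 fm = 3.92
  2.12 fm → 2.12
  0.0079 pm = 0.0079e3 fm = 7.9
Sum: 2.06 + 3.92 + 2.12 + 7.9 = 16

16 fm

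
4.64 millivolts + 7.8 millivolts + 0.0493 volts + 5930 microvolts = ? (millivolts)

In millivolts:
  4.64 millivolts → 4.64
  7.8 millivolts → 7.8
  0.0493 volts = 0.0493e3 millivolts = 49.3
  5930 microvolts = 5930e-3 millivolts = 5.93
Sum: 4.64 + 7.8 + 49.3 + 5.93 = 67.67

67.67 millivolts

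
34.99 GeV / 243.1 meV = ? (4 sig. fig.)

(34.99 × 10^9) / (243.1 × 10^-3) = 0.14393 × 10^12

143900000000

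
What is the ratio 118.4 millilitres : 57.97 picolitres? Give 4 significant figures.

2042000000

(118.4 × 10^-3) / (57.97 × 10^-12) = 2.0424 × 10^9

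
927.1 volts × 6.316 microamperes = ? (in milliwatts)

927.1 × 6.316 × 10⁻⁶ = 5855.5636 × 10⁻⁶ W

5.8555636 milliwatts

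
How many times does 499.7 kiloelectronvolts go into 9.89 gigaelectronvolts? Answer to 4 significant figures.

(9.89e9) / (499.7e3) = 0.019792e6

19790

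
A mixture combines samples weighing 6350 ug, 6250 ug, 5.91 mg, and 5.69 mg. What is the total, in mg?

In mg:
  6350 ug = 6350e-3 mg = 6.35
  6250 ug = 6250e-3 mg = 6.25
  5.91 mg → 5.91
  5.69 mg → 5.69
Sum: 6.35 + 6.25 + 5.91 + 5.69 = 24.2

24.2 mg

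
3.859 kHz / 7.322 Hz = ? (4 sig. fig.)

(3.859e3) / (7.322) = 0.52704e3

527.0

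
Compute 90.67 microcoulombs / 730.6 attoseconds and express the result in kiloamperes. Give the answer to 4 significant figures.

124100000 kiloamperes

(90.67 × 10⁻⁶) / (730.6 × 10⁻¹⁸) = 0.124103 × 10¹² A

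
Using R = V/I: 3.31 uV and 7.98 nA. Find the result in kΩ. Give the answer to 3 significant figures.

0.415 kΩ

(3.31 × 10⁻⁶) / (7.98 × 10⁻⁹) = 0.41479 × 10³ Ω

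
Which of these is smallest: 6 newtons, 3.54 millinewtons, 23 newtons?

3.54 millinewtons

6 newtons = 6 newtons
3.54 millinewtons = 0.00354 newtons
23 newtons = 23 newtons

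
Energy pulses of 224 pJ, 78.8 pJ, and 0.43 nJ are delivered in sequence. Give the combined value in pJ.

In pJ:
  224 pJ → 224
  78.8 pJ → 78.8
  0.43 nJ = 0.43 × 10³ pJ = 430
Sum: 224 + 78.8 + 430 = 732.8

732.8 pJ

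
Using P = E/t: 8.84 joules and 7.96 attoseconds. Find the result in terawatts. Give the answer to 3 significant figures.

1110000 terawatts

(8.84) / (7.96 × 10⁻¹⁸) = 1.1106 × 10¹⁸ W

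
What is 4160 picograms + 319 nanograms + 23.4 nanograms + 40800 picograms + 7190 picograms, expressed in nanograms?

394.55 nanograms

In nanograms:
  4160 picograms = 4160 × 10⁻³ nanograms = 4.16
  319 nanograms → 319
  23.4 nanograms → 23.4
  40800 picograms = 40800 × 10⁻³ nanograms = 40.8
  7190 picograms = 7190 × 10⁻³ nanograms = 7.19
Sum: 4.16 + 319 + 23.4 + 40.8 + 7.19 = 394.55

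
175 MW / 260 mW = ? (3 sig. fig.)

673000000

(175 × 10^6) / (260 × 10^-3) = 0.6731 × 10^9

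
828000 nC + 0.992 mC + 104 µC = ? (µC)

In µC:
  828000 nC = 828000 × 10⁻³ µC = 828
  0.992 mC = 0.992 × 10³ µC = 992
  104 µC → 104
Sum: 828 + 992 + 104 = 1924

1924 µC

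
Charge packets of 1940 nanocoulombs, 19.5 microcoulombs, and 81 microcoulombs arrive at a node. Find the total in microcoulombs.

In microcoulombs:
  1940 nanocoulombs = 1940e-3 microcoulombs = 1.94
  19.5 microcoulombs → 19.5
  81 microcoulombs → 81
Sum: 1.94 + 19.5 + 81 = 102.44

102.44 microcoulombs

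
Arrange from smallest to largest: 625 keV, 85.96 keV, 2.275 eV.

2.275 eV < 85.96 keV < 625 keV

625 keV = 625000 eV
85.96 keV = 85960 eV
2.275 eV = 2.275 eV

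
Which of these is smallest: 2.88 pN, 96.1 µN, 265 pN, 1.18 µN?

2.88 pN

2.88 pN = 0.00000000000288 N
96.1 µN = 0.0000961 N
265 pN = 0.000000000265 N
1.18 µN = 0.00000118 N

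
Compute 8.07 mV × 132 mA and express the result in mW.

8.07e-3 × 132e-3 = 1065.24e-6 W

1.06524 mW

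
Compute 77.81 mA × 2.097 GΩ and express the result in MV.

163.16757 MV

77.81 × 10^-3 × 2.097 × 10^9 = 163.16757 × 10^6 V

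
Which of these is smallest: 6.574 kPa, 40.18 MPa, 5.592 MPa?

6.574 kPa = 6574 Pa
40.18 MPa = 40180000 Pa
5.592 MPa = 5592000 Pa

6.574 kPa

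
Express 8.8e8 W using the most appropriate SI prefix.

= 880e6 W; 1e6 is mega.

880 MW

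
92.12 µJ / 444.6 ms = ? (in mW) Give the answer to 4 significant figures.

(92.12e-6) / (444.6e-3) = 0.207197e-3 W

0.2072 mW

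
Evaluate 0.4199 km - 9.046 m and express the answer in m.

In m:
  0.4199 km = 0.4199 × 10^3 m = 419.9
  9.046 m → 9.046
Difference: 419.9 - 9.046 = 410.854

410.854 m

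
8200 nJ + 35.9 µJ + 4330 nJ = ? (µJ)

48.43 µJ

In µJ:
  8200 nJ = 8200e-3 µJ = 8.2
  35.9 µJ → 35.9
  4330 nJ = 4330e-3 µJ = 4.33
Sum: 8.2 + 35.9 + 4.33 = 48.43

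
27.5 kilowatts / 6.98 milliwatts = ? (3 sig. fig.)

3940000

(27.5e3) / (6.98e-3) = 3.94e6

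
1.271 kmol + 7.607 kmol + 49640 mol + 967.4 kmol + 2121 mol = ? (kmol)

1028.039 kmol

In kmol:
  1.271 kmol → 1.271
  7.607 kmol → 7.607
  49640 mol = 49640 × 10⁻³ kmol = 49.64
  967.4 kmol → 967.4
  2121 mol = 2121 × 10⁻³ kmol = 2.121
Sum: 1.271 + 7.607 + 49.64 + 967.4 + 2.121 = 1028.039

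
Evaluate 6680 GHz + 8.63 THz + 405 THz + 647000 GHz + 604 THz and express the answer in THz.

In THz:
  6680 GHz = 6680 × 10^-3 THz = 6.68
  8.63 THz → 8.63
  405 THz → 405
  647000 GHz = 647000 × 10^-3 THz = 647
  604 THz → 604
Sum: 6.68 + 8.63 + 405 + 647 + 604 = 1671.31

1671.31 THz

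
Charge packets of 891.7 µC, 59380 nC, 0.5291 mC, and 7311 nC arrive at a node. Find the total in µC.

1487.491 µC

In µC:
  891.7 µC → 891.7
  59380 nC = 59380 × 10^-3 µC = 59.38
  0.5291 mC = 0.5291 × 10^3 µC = 529.1
  7311 nC = 7311 × 10^-3 µC = 7.311
Sum: 891.7 + 59.38 + 529.1 + 7.311 = 1487.491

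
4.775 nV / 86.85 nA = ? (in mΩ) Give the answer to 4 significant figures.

54.98 mΩ

(4.775 × 10⁻⁹) / (86.85 × 10⁻⁹) = 0.0549799 Ω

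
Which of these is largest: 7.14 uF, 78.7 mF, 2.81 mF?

78.7 mF

7.14 uF = 0.00000714 F
78.7 mF = 0.0787 F
2.81 mF = 0.00281 F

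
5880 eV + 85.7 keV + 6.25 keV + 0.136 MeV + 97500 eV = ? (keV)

In keV:
  5880 eV = 5880 × 10^-3 keV = 5.88
  85.7 keV → 85.7
  6.25 keV → 6.25
  0.136 MeV = 0.136 × 10^3 keV = 136
  97500 eV = 97500 × 10^-3 keV = 97.5
Sum: 5.88 + 85.7 + 6.25 + 136 + 97.5 = 331.33

331.33 keV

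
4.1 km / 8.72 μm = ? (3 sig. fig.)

(4.1e3) / (8.72e-6) = 0.4702e9

470000000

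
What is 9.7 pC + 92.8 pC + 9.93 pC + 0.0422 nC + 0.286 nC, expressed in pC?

440.63 pC

In pC:
  9.7 pC → 9.7
  92.8 pC → 92.8
  9.93 pC → 9.93
  0.0422 nC = 0.0422e3 pC = 42.2
  0.286 nC = 0.286e3 pC = 286
Sum: 9.7 + 92.8 + 9.93 + 42.2 + 286 = 440.63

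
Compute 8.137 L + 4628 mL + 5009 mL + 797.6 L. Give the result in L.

In L:
  8.137 L → 8.137
  4628 mL = 4628e-3 L = 4.628
  5009 mL = 5009e-3 L = 5.009
  797.6 L → 797.6
Sum: 8.137 + 4.628 + 5.009 + 797.6 = 815.374

815.374 L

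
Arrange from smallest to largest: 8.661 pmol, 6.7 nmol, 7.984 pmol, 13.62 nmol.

7.984 pmol < 8.661 pmol < 6.7 nmol < 13.62 nmol

8.661 pmol = 0.000000000008661 mol
6.7 nmol = 0.0000000067 mol
7.984 pmol = 0.000000000007984 mol
13.62 nmol = 0.00000001362 mol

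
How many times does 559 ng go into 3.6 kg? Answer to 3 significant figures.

6440000000

(3.6 × 10^3) / (559 × 10^-9) = 0.00644 × 10^12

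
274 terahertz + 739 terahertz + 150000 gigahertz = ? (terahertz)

In terahertz:
  274 terahertz → 274
  739 terahertz → 739
  150000 gigahertz = 150000 × 10⁻³ terahertz = 150
Sum: 274 + 739 + 150 = 1163

1163 terahertz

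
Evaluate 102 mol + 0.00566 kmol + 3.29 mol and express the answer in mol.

In mol:
  102 mol → 102
  0.00566 kmol = 0.00566 × 10³ mol = 5.66
  3.29 mol → 3.29
Sum: 102 + 5.66 + 3.29 = 110.95

110.95 mol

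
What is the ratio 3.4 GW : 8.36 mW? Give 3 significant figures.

407000000000

(3.4 × 10^9) / (8.36 × 10^-3) = 0.4067 × 10^12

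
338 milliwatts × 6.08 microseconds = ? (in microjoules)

2.05504 microjoules

338 × 10^-3 × 6.08 × 10^-6 = 2055.04 × 10^-9 J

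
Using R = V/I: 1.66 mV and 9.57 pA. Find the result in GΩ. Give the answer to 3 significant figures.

0.173 GΩ

(1.66e-3) / (9.57e-12) = 0.17346e9 Ω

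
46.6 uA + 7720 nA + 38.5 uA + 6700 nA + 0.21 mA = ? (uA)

309.52 uA

In uA:
  46.6 uA → 46.6
  7720 nA = 7720e-3 uA = 7.72
  38.5 uA → 38.5
  6700 nA = 6700e-3 uA = 6.7
  0.21 mA = 0.21e3 uA = 210
Sum: 46.6 + 7.72 + 38.5 + 6.7 + 210 = 309.52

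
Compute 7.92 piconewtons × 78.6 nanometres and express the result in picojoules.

7.92 × 10^-12 × 78.6 × 10^-9 = 622.512 × 10^-21 J

0.000000622512 picojoules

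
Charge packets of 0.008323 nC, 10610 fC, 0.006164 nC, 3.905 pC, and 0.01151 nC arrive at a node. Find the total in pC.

In pC:
  0.008323 nC = 0.008323 × 10³ pC = 8.323
  10610 fC = 10610 × 10⁻³ pC = 10.61
  0.006164 nC = 0.006164 × 10³ pC = 6.164
  3.905 pC → 3.905
  0.01151 nC = 0.01151 × 10³ pC = 11.51
Sum: 8.323 + 10.61 + 6.164 + 3.905 + 11.51 = 40.512

40.512 pC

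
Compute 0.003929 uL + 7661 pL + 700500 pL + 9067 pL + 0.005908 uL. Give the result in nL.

727.065 nL

In nL:
  0.003929 uL = 0.003929 × 10^3 nL = 3.929
  7661 pL = 7661 × 10^-3 nL = 7.661
  700500 pL = 700500 × 10^-3 nL = 700.5
  9067 pL = 9067 × 10^-3 nL = 9.067
  0.005908 uL = 0.005908 × 10^3 nL = 5.908
Sum: 3.929 + 7.661 + 700.5 + 9.067 + 5.908 = 727.065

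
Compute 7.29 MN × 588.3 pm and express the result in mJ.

7.29 × 10⁶ × 588.3 × 10⁻¹² = 4288.707 × 10⁻⁶ J

4.288707 mJ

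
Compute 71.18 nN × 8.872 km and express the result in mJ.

71.18e-9 × 8.872e3 = 631.50896e-6 J

0.63150896 mJ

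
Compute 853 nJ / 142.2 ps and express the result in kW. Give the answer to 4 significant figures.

(853e-9) / (142.2e-12) = 5.99859e3 W

5.999 kW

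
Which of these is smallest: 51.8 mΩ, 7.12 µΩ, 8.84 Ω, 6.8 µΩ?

6.8 µΩ

51.8 mΩ = 0.0518 Ω
7.12 µΩ = 0.00000712 Ω
8.84 Ω = 8.84 Ω
6.8 µΩ = 0.0000068 Ω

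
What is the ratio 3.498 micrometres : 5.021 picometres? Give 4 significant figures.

(3.498 × 10⁻⁶) / (5.021 × 10⁻¹²) = 0.69667 × 10⁶

696700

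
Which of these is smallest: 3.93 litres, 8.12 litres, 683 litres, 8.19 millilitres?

8.19 millilitres

3.93 litres = 3.93 litres
8.12 litres = 8.12 litres
683 litres = 683 litres
8.19 millilitres = 0.00819 litres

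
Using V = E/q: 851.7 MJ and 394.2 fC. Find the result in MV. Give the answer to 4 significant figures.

2161000000000000 MV

(851.7 × 10^6) / (394.2 × 10^-15) = 2.16058 × 10^21 V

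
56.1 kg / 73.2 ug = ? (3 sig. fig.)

(56.1 × 10^3) / (73.2 × 10^-6) = 0.7664 × 10^9

766000000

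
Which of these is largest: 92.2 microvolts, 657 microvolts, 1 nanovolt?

657 microvolts

92.2 microvolts = 0.0000922 volts
657 microvolts = 0.000657 volts
1 nanovolt = 0.000000001 volts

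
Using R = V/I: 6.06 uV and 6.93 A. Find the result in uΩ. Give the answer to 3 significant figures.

0.874 uΩ

(6.06 × 10^-6) / (6.93) = 0.87446 × 10^-6 Ω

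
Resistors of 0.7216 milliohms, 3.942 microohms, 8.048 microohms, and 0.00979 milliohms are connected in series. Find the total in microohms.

In microohms:
  0.7216 milliohms = 0.7216 × 10^3 microohms = 721.6
  3.942 microohms → 3.942
  8.048 microohms → 8.048
  0.00979 milliohms = 0.00979 × 10^3 microohms = 9.79
Sum: 721.6 + 3.942 + 8.048 + 9.79 = 743.38

743.38 microohms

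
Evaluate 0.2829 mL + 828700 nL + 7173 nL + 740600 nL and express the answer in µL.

1859.373 µL

In µL:
  0.2829 mL = 0.2829 × 10³ µL = 282.9
  828700 nL = 828700 × 10⁻³ µL = 828.7
  7173 nL = 7173 × 10⁻³ µL = 7.173
  740600 nL = 740600 × 10⁻³ µL = 740.6
Sum: 282.9 + 828.7 + 7.173 + 740.6 = 1859.373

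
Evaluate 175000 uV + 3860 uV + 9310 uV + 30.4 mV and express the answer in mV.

218.57 mV

In mV:
  175000 uV = 175000e-3 mV = 175
  3860 uV = 3860e-3 mV = 3.86
  9310 uV = 9310e-3 mV = 9.31
  30.4 mV → 30.4
Sum: 175 + 3.86 + 9.31 + 30.4 = 218.57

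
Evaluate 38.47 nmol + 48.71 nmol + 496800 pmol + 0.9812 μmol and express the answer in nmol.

In nmol:
  38.47 nmol → 38.47
  48.71 nmol → 48.71
  496800 pmol = 496800 × 10^-3 nmol = 496.8
  0.9812 μmol = 0.9812 × 10^3 nmol = 981.2
Sum: 38.47 + 48.71 + 496.8 + 981.2 = 1565.18

1565.18 nmol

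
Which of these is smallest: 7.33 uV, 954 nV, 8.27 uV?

7.33 uV = 0.00000733 V
954 nV = 0.000000954 V
8.27 uV = 0.00000827 V

954 nV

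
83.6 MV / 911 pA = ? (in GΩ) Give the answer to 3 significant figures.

(83.6e6) / (911e-12) = 0.091767e18 Ω

91800000 GΩ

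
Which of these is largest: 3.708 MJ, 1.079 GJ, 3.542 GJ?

3.708 MJ = 3708000 J
1.079 GJ = 1079000000 J
3.542 GJ = 3542000000 J

3.542 GJ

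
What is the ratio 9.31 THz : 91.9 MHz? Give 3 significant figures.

(9.31e12) / (91.9e6) = 0.1013e6

101000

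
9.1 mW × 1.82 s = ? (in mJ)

16.562 mJ

9.1 × 10⁻³ × 1.82 = 16.562 × 10⁻³ J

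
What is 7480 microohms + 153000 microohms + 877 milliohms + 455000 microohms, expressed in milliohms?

1492.48 milliohms

In milliohms:
  7480 microohms = 7480 × 10^-3 milliohms = 7.48
  153000 microohms = 153000 × 10^-3 milliohms = 153
  877 milliohms → 877
  455000 microohms = 455000 × 10^-3 milliohms = 455
Sum: 7.48 + 153 + 877 + 455 = 1492.48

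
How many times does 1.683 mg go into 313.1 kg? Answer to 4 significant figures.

186000000

(313.1e3) / (1.683e-3) = 186.04e6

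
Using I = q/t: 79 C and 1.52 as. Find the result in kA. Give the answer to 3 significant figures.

52000000000000000 kA

(79) / (1.52e-18) = 51.974e18 A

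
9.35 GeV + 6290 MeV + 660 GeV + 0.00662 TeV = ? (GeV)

682.26 GeV

In GeV:
  9.35 GeV → 9.35
  6290 MeV = 6290 × 10⁻³ GeV = 6.29
  660 GeV → 660
  0.00662 TeV = 0.00662 × 10³ GeV = 6.62
Sum: 9.35 + 6.29 + 660 + 6.62 = 682.26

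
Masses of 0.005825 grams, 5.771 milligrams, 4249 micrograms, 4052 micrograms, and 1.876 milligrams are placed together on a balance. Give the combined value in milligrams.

21.773 milligrams

In milligrams:
  0.005825 grams = 0.005825 × 10^3 milligrams = 5.825
  5.771 milligrams → 5.771
  4249 micrograms = 4249 × 10^-3 milligrams = 4.249
  4052 micrograms = 4052 × 10^-3 milligrams = 4.052
  1.876 milligrams → 1.876
Sum: 5.825 + 5.771 + 4.249 + 4.052 + 1.876 = 21.773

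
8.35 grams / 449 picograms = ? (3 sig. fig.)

(8.35) / (449 × 10^-12) = 0.0186 × 10^12

18600000000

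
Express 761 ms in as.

761000000000000000 as

milli = 1e-3, atto = 1e-18; factor is 1e15.
761 × 1e15 = 761000000000000000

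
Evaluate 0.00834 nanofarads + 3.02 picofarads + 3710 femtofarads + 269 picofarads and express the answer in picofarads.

In picofarads:
  0.00834 nanofarads = 0.00834e3 picofarads = 8.34
  3.02 picofarads → 3.02
  3710 femtofarads = 3710e-3 picofarads = 3.71
  269 picofarads → 269
Sum: 8.34 + 3.02 + 3.71 + 269 = 284.07

284.07 picofarads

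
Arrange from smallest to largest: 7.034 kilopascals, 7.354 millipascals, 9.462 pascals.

7.034 kilopascals = 7034 pascals
7.354 millipascals = 0.007354 pascals
9.462 pascals = 9.462 pascals

7.354 millipascals < 9.462 pascals < 7.034 kilopascals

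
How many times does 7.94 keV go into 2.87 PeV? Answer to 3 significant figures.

361000000000

(2.87e15) / (7.94e3) = 0.3615e12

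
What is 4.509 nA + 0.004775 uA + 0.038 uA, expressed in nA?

In nA:
  4.509 nA → 4.509
  0.004775 uA = 0.004775e3 nA = 4.775
  0.038 uA = 0.038e3 nA = 38
Sum: 4.509 + 4.775 + 38 = 47.284

47.284 nA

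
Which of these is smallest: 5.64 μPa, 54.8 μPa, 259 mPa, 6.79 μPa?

5.64 μPa = 0.00000564 Pa
54.8 μPa = 0.0000548 Pa
259 mPa = 0.259 Pa
6.79 μPa = 0.00000679 Pa

5.64 μPa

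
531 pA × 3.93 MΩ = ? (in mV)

2.08683 mV

531e-12 × 3.93e6 = 2086.83e-6 V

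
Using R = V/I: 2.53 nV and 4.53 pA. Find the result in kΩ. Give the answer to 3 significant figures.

(2.53 × 10^-9) / (4.53 × 10^-12) = 0.5585 × 10^3 Ω

0.558 kΩ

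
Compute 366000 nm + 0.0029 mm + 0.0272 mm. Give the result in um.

396.1 um

In um:
  366000 nm = 366000 × 10⁻³ um = 366
  0.0029 mm = 0.0029 × 10³ um = 2.9
  0.0272 mm = 0.0272 × 10³ um = 27.2
Sum: 366 + 2.9 + 27.2 = 396.1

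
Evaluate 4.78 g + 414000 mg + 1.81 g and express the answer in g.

In g:
  4.78 g → 4.78
  414000 mg = 414000 × 10^-3 g = 414
  1.81 g → 1.81
Sum: 4.78 + 414 + 1.81 = 420.59

420.59 g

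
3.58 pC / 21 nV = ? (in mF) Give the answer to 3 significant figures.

(3.58 × 10^-12) / (21 × 10^-9) = 0.17048 × 10^-3 F

0.170 mF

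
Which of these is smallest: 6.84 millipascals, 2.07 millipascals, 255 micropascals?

255 micropascals

6.84 millipascals = 0.00684 pascals
2.07 millipascals = 0.00207 pascals
255 micropascals = 0.000255 pascals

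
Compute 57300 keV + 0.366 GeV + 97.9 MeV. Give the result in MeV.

In MeV:
  57300 keV = 57300 × 10⁻³ MeV = 57.3
  0.366 GeV = 0.366 × 10³ MeV = 366
  97.9 MeV → 97.9
Sum: 57.3 + 366 + 97.9 = 521.2

521.2 MeV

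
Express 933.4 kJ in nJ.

933400000000000 nJ

kilo = 10^3, nano = 10^-9; factor is 10^12.
933.4 × 10^12 = 933400000000000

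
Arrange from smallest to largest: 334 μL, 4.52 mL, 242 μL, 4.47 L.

334 μL = 0.000334 L
4.52 mL = 0.00452 L
242 μL = 0.000242 L
4.47 L = 4.47 L

242 μL < 334 μL < 4.52 mL < 4.47 L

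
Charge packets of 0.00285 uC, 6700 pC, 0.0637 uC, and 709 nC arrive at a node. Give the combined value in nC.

In nC:
  0.00285 uC = 0.00285 × 10³ nC = 2.85
  6700 pC = 6700 × 10⁻³ nC = 6.7
  0.0637 uC = 0.0637 × 10³ nC = 63.7
  709 nC → 709
Sum: 2.85 + 6.7 + 63.7 + 709 = 782.25

782.25 nC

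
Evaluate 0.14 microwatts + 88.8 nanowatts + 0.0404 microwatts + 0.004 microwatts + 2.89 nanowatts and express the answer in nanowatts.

In nanowatts:
  0.14 microwatts = 0.14e3 nanowatts = 140
  88.8 nanowatts → 88.8
  0.0404 microwatts = 0.0404e3 nanowatts = 40.4
  0.004 microwatts = 0.004e3 nanowatts = 4
  2.89 nanowatts → 2.89
Sum: 140 + 88.8 + 40.4 + 4 + 2.89 = 276.09

276.09 nanowatts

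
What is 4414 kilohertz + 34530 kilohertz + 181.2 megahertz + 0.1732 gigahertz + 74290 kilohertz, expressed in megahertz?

467.634 megahertz

In megahertz:
  4414 kilohertz = 4414 × 10^-3 megahertz = 4.414
  34530 kilohertz = 34530 × 10^-3 megahertz = 34.53
  181.2 megahertz → 181.2
  0.1732 gigahertz = 0.1732 × 10^3 megahertz = 173.2
  74290 kilohertz = 74290 × 10^-3 megahertz = 74.29
Sum: 4.414 + 34.53 + 181.2 + 173.2 + 74.29 = 467.634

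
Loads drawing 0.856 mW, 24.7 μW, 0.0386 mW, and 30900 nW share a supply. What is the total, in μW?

950.2 μW

In μW:
  0.856 mW = 0.856 × 10³ μW = 856
  24.7 μW → 24.7
  0.0386 mW = 0.0386 × 10³ μW = 38.6
  30900 nW = 30900 × 10⁻³ μW = 30.9
Sum: 856 + 24.7 + 38.6 + 30.9 = 950.2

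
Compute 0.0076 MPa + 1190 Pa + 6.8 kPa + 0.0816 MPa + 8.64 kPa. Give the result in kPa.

In kPa:
  0.0076 MPa = 0.0076e3 kPa = 7.6
  1190 Pa = 1190e-3 kPa = 1.19
  6.8 kPa → 6.8
  0.0816 MPa = 0.0816e3 kPa = 81.6
  8.64 kPa → 8.64
Sum: 7.6 + 1.19 + 6.8 + 81.6 + 8.64 = 105.83

105.83 kPa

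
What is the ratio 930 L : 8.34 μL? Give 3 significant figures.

(930) / (8.34 × 10⁻⁶) = 111.5 × 10⁶

112000000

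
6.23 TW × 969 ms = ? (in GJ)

6036.87 GJ

6.23 × 10¹² × 969 × 10⁻³ = 6036.87 × 10⁹ J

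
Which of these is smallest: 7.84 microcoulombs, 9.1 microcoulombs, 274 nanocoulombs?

7.84 microcoulombs = 0.00000784 coulombs
9.1 microcoulombs = 0.0000091 coulombs
274 nanocoulombs = 0.000000274 coulombs

274 nanocoulombs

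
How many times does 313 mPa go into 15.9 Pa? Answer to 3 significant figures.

(15.9) / (313e-3) = 0.0508e3

50.8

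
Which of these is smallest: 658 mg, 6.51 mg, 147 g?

658 mg = 0.658 g
6.51 mg = 0.00651 g
147 g = 147 g

6.51 mg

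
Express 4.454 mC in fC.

milli = 1e-3, femto = 1e-15; factor is 1e12.
4.454 × 1e12 = 4454000000000

4454000000000 fC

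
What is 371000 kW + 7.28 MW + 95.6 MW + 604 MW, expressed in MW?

1077.88 MW

In MW:
  371000 kW = 371000 × 10⁻³ MW = 371
  7.28 MW → 7.28
  95.6 MW → 95.6
  604 MW → 604
Sum: 371 + 7.28 + 95.6 + 604 = 1077.88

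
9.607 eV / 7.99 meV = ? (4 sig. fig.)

1202

(9.607) / (7.99 × 10^-3) = 1.2024 × 10^3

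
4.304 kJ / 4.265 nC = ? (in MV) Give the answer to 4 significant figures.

1009000 MV

(4.304 × 10^3) / (4.265 × 10^-9) = 1.00914 × 10^12 V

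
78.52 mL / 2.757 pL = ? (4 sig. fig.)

(78.52e-3) / (2.757e-12) = 28.48e9

28480000000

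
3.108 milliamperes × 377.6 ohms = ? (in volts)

3.108 × 10⁻³ × 377.6 = 1173.5808 × 10⁻³ V

1.1735808 volts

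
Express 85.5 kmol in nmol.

kilo = 10³, nano = 10⁻⁹; factor is 10¹².
85.5 × 10¹² = 85500000000000

85500000000000 nmol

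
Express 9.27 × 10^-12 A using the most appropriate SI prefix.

= 9.27 × 10^-12 A; 10^-12 is pico.

9.27 pA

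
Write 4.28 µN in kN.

micro = 10⁻⁶, kilo = 10³; factor is 10⁻⁹.
4.28 × 10⁻⁹ = 0.00000000428

0.00000000428 kN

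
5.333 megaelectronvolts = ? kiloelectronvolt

5333 kiloelectronvolts

mega = 1e6, kilo = 1e3; factor is 1e3.
5.333 × 1e3 = 5333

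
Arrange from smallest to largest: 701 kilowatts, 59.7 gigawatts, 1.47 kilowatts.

1.47 kilowatts < 701 kilowatts < 59.7 gigawatts

701 kilowatts = 701000 watts
59.7 gigawatts = 59700000000 watts
1.47 kilowatts = 1470 watts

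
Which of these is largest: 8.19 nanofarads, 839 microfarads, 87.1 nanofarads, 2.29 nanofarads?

839 microfarads

8.19 nanofarads = 0.00000000819 farads
839 microfarads = 0.000839 farads
87.1 nanofarads = 0.0000000871 farads
2.29 nanofarads = 0.00000000229 farads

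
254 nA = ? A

nano = 10⁻⁹, (no prefix) = 10⁰; factor is 10⁻⁹.
254 × 10⁻⁹ = 0.000000254

0.000000254 A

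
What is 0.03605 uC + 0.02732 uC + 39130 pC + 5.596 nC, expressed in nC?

108.096 nC

In nC:
  0.03605 uC = 0.03605e3 nC = 36.05
  0.02732 uC = 0.02732e3 nC = 27.32
  39130 pC = 39130e-3 nC = 39.13
  5.596 nC → 5.596
Sum: 36.05 + 27.32 + 39.13 + 5.596 = 108.096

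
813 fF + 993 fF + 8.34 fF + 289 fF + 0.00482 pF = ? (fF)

In fF:
  813 fF → 813
  993 fF → 993
  8.34 fF → 8.34
  289 fF → 289
  0.00482 pF = 0.00482 × 10^3 fF = 4.82
Sum: 813 + 993 + 8.34 + 289 + 4.82 = 2108.16

2108.16 fF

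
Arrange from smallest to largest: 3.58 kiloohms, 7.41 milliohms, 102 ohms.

3.58 kiloohms = 3580 ohms
7.41 milliohms = 0.00741 ohms
102 ohms = 102 ohms

7.41 milliohms < 102 ohms < 3.58 kiloohms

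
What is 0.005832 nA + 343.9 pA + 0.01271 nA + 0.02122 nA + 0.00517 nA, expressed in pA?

In pA:
  0.005832 nA = 0.005832e3 pA = 5.832
  343.9 pA → 343.9
  0.01271 nA = 0.01271e3 pA = 12.71
  0.02122 nA = 0.02122e3 pA = 21.22
  0.00517 nA = 0.00517e3 pA = 5.17
Sum: 5.832 + 343.9 + 12.71 + 21.22 + 5.17 = 388.832

388.832 pA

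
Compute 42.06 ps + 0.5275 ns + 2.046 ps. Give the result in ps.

571.606 ps

In ps:
  42.06 ps → 42.06
  0.5275 ns = 0.5275 × 10³ ps = 527.5
  2.046 ps → 2.046
Sum: 42.06 + 527.5 + 2.046 = 571.606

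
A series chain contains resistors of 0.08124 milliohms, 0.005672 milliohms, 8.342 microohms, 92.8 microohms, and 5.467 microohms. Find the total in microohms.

In microohms:
  0.08124 milliohms = 0.08124 × 10^3 microohms = 81.24
  0.005672 milliohms = 0.005672 × 10^3 microohms = 5.672
  8.342 microohms → 8.342
  92.8 microohms → 92.8
  5.467 microohms → 5.467
Sum: 81.24 + 5.672 + 8.342 + 92.8 + 5.467 = 193.521

193.521 microohms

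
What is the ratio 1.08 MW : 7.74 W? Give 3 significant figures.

(1.08 × 10⁶) / (7.74) = 0.1395 × 10⁶

140000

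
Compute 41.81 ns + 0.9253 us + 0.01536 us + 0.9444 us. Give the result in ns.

In ns:
  41.81 ns → 41.81
  0.9253 us = 0.9253e3 ns = 925.3
  0.01536 us = 0.01536e3 ns = 15.36
  0.9444 us = 0.9444e3 ns = 944.4
Sum: 41.81 + 925.3 + 15.36 + 944.4 = 1926.87

1926.87 ns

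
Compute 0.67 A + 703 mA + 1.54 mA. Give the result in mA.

In mA:
  0.67 A = 0.67 × 10³ mA = 670
  703 mA → 703
  1.54 mA → 1.54
Sum: 670 + 703 + 1.54 = 1374.54

1374.54 mA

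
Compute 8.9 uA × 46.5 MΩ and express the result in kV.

0.41385 kV

8.9e-6 × 46.5e6 = 413.85 V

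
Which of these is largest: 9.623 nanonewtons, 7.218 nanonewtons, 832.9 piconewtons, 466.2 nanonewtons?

466.2 nanonewtons

9.623 nanonewtons = 0.000000009623 newtons
7.218 nanonewtons = 0.000000007218 newtons
832.9 piconewtons = 0.0000000008329 newtons
466.2 nanonewtons = 0.0000004662 newtons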